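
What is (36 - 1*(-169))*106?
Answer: 21730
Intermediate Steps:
(36 - 1*(-169))*106 = (36 + 169)*106 = 205*106 = 21730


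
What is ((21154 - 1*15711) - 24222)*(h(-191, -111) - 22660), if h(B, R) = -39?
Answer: 426264521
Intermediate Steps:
((21154 - 1*15711) - 24222)*(h(-191, -111) - 22660) = ((21154 - 1*15711) - 24222)*(-39 - 22660) = ((21154 - 15711) - 24222)*(-22699) = (5443 - 24222)*(-22699) = -18779*(-22699) = 426264521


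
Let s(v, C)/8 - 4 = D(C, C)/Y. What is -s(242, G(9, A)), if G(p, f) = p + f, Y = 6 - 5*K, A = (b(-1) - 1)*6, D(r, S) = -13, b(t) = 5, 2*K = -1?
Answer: -336/17 ≈ -19.765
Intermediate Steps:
K = -½ (K = (½)*(-1) = -½ ≈ -0.50000)
A = 24 (A = (5 - 1)*6 = 4*6 = 24)
Y = 17/2 (Y = 6 - 5*(-½) = 6 + 5/2 = 17/2 ≈ 8.5000)
G(p, f) = f + p
s(v, C) = 336/17 (s(v, C) = 32 + 8*(-13/17/2) = 32 + 8*(-13*2/17) = 32 + 8*(-26/17) = 32 - 208/17 = 336/17)
-s(242, G(9, A)) = -1*336/17 = -336/17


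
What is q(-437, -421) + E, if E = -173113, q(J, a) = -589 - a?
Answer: -173281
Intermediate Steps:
q(-437, -421) + E = (-589 - 1*(-421)) - 173113 = (-589 + 421) - 173113 = -168 - 173113 = -173281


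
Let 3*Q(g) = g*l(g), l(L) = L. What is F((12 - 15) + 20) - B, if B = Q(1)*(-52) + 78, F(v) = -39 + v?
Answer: -248/3 ≈ -82.667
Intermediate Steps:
Q(g) = g**2/3 (Q(g) = (g*g)/3 = g**2/3)
B = 182/3 (B = ((1/3)*1**2)*(-52) + 78 = ((1/3)*1)*(-52) + 78 = (1/3)*(-52) + 78 = -52/3 + 78 = 182/3 ≈ 60.667)
F((12 - 15) + 20) - B = (-39 + ((12 - 15) + 20)) - 1*182/3 = (-39 + (-3 + 20)) - 182/3 = (-39 + 17) - 182/3 = -22 - 182/3 = -248/3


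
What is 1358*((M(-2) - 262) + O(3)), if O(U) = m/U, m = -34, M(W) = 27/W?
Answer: -1168559/3 ≈ -3.8952e+5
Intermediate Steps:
O(U) = -34/U
1358*((M(-2) - 262) + O(3)) = 1358*((27/(-2) - 262) - 34/3) = 1358*((27*(-½) - 262) - 34*⅓) = 1358*((-27/2 - 262) - 34/3) = 1358*(-551/2 - 34/3) = 1358*(-1721/6) = -1168559/3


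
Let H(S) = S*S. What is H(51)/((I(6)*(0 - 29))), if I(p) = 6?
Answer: -867/58 ≈ -14.948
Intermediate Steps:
H(S) = S²
H(51)/((I(6)*(0 - 29))) = 51²/((6*(0 - 29))) = 2601/((6*(-29))) = 2601/(-174) = 2601*(-1/174) = -867/58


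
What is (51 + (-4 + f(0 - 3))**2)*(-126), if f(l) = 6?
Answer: -6930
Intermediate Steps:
(51 + (-4 + f(0 - 3))**2)*(-126) = (51 + (-4 + 6)**2)*(-126) = (51 + 2**2)*(-126) = (51 + 4)*(-126) = 55*(-126) = -6930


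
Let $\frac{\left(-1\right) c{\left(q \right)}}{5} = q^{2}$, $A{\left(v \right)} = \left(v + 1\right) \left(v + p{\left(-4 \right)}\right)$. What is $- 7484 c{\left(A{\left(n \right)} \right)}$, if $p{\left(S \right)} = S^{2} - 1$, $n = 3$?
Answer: $193985280$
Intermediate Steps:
$p{\left(S \right)} = -1 + S^{2}$ ($p{\left(S \right)} = S^{2} - 1 = -1 + S^{2}$)
$A{\left(v \right)} = \left(1 + v\right) \left(15 + v\right)$ ($A{\left(v \right)} = \left(v + 1\right) \left(v - \left(1 - \left(-4\right)^{2}\right)\right) = \left(1 + v\right) \left(v + \left(-1 + 16\right)\right) = \left(1 + v\right) \left(v + 15\right) = \left(1 + v\right) \left(15 + v\right)$)
$c{\left(q \right)} = - 5 q^{2}$
$- 7484 c{\left(A{\left(n \right)} \right)} = - 7484 \left(- 5 \left(15 + 3^{2} + 16 \cdot 3\right)^{2}\right) = - 7484 \left(- 5 \left(15 + 9 + 48\right)^{2}\right) = - 7484 \left(- 5 \cdot 72^{2}\right) = - 7484 \left(\left(-5\right) 5184\right) = \left(-7484\right) \left(-25920\right) = 193985280$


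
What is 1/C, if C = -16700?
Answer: -1/16700 ≈ -5.9880e-5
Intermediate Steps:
1/C = 1/(-16700) = -1/16700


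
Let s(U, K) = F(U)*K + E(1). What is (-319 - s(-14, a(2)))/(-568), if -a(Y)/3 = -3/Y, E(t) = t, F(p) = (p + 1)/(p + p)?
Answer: 18037/31808 ≈ 0.56706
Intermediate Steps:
F(p) = (1 + p)/(2*p) (F(p) = (1 + p)/((2*p)) = (1 + p)*(1/(2*p)) = (1 + p)/(2*p))
a(Y) = 9/Y (a(Y) = -(-9)/Y = 9/Y)
s(U, K) = 1 + K*(1 + U)/(2*U) (s(U, K) = ((1 + U)/(2*U))*K + 1 = K*(1 + U)/(2*U) + 1 = 1 + K*(1 + U)/(2*U))
(-319 - s(-14, a(2)))/(-568) = (-319 - (-14 + (9/2)*(1 - 14)/2)/(-14))/(-568) = (-319 - (-1)*(-14 + (½)*(9*(½))*(-13))/14)*(-1/568) = (-319 - (-1)*(-14 + (½)*(9/2)*(-13))/14)*(-1/568) = (-319 - (-1)*(-14 - 117/4)/14)*(-1/568) = (-319 - (-1)*(-173)/(14*4))*(-1/568) = (-319 - 1*173/56)*(-1/568) = (-319 - 173/56)*(-1/568) = -18037/56*(-1/568) = 18037/31808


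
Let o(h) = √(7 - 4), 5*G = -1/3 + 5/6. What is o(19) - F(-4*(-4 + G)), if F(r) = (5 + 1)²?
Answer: -36 + √3 ≈ -34.268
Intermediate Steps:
G = ⅒ (G = (-1/3 + 5/6)/5 = (-1*⅓ + 5*(⅙))/5 = (-⅓ + ⅚)/5 = (⅕)*(½) = ⅒ ≈ 0.10000)
F(r) = 36 (F(r) = 6² = 36)
o(h) = √3
o(19) - F(-4*(-4 + G)) = √3 - 1*36 = √3 - 36 = -36 + √3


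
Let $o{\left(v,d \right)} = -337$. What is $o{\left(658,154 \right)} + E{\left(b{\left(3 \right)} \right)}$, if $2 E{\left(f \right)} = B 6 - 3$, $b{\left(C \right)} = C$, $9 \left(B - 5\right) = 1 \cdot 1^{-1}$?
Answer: $- \frac{1939}{6} \approx -323.17$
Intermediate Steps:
$B = \frac{46}{9}$ ($B = 5 + \frac{1 \cdot 1^{-1}}{9} = 5 + \frac{1 \cdot 1}{9} = 5 + \frac{1}{9} \cdot 1 = 5 + \frac{1}{9} = \frac{46}{9} \approx 5.1111$)
$E{\left(f \right)} = \frac{83}{6}$ ($E{\left(f \right)} = \frac{\frac{46}{9} \cdot 6 - 3}{2} = \frac{\frac{92}{3} - 3}{2} = \frac{1}{2} \cdot \frac{83}{3} = \frac{83}{6}$)
$o{\left(658,154 \right)} + E{\left(b{\left(3 \right)} \right)} = -337 + \frac{83}{6} = - \frac{1939}{6}$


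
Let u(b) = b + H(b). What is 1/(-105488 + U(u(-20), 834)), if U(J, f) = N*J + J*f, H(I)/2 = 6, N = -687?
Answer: -1/106664 ≈ -9.3752e-6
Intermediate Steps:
H(I) = 12 (H(I) = 2*6 = 12)
u(b) = 12 + b (u(b) = b + 12 = 12 + b)
U(J, f) = -687*J + J*f
1/(-105488 + U(u(-20), 834)) = 1/(-105488 + (12 - 20)*(-687 + 834)) = 1/(-105488 - 8*147) = 1/(-105488 - 1176) = 1/(-106664) = -1/106664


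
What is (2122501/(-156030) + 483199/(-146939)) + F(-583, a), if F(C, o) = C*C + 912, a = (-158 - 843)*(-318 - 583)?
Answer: 7813120506713761/22926892170 ≈ 3.4078e+5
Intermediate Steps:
a = 901901 (a = -1001*(-901) = 901901)
F(C, o) = 912 + C**2 (F(C, o) = C**2 + 912 = 912 + C**2)
(2122501/(-156030) + 483199/(-146939)) + F(-583, a) = (2122501/(-156030) + 483199/(-146939)) + (912 + (-583)**2) = (2122501*(-1/156030) + 483199*(-1/146939)) + (912 + 339889) = (-2122501/156030 - 483199/146939) + 340801 = -387271714409/22926892170 + 340801 = 7813120506713761/22926892170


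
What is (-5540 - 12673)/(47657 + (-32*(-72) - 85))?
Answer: -18213/49876 ≈ -0.36517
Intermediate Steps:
(-5540 - 12673)/(47657 + (-32*(-72) - 85)) = -18213/(47657 + (2304 - 85)) = -18213/(47657 + 2219) = -18213/49876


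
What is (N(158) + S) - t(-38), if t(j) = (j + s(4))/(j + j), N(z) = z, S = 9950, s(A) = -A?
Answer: 384083/38 ≈ 10107.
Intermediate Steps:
t(j) = (-4 + j)/(2*j) (t(j) = (j - 1*4)/(j + j) = (j - 4)/((2*j)) = (-4 + j)*(1/(2*j)) = (-4 + j)/(2*j))
(N(158) + S) - t(-38) = (158 + 9950) - (-4 - 38)/(2*(-38)) = 10108 - (-1)*(-42)/(2*38) = 10108 - 1*21/38 = 10108 - 21/38 = 384083/38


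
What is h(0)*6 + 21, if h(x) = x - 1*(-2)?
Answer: 33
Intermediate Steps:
h(x) = 2 + x (h(x) = x + 2 = 2 + x)
h(0)*6 + 21 = (2 + 0)*6 + 21 = 2*6 + 21 = 12 + 21 = 33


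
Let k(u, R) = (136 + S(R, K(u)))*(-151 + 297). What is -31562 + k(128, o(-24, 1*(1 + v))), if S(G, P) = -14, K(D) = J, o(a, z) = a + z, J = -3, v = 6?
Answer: -13750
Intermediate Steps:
K(D) = -3
k(u, R) = 17812 (k(u, R) = (136 - 14)*(-151 + 297) = 122*146 = 17812)
-31562 + k(128, o(-24, 1*(1 + v))) = -31562 + 17812 = -13750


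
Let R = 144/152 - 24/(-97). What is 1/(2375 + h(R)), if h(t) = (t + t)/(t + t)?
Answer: 1/2376 ≈ 0.00042088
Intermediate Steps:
R = 2202/1843 (R = 144*(1/152) - 24*(-1/97) = 18/19 + 24/97 = 2202/1843 ≈ 1.1948)
h(t) = 1 (h(t) = (2*t)/((2*t)) = (2*t)*(1/(2*t)) = 1)
1/(2375 + h(R)) = 1/(2375 + 1) = 1/2376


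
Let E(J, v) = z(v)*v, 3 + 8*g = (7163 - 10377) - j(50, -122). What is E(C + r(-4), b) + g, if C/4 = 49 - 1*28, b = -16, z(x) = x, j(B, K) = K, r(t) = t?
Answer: -1047/8 ≈ -130.88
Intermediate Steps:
C = 84 (C = 4*(49 - 1*28) = 4*(49 - 28) = 4*21 = 84)
g = -3095/8 (g = -3/8 + ((7163 - 10377) - 1*(-122))/8 = -3/8 + (-3214 + 122)/8 = -3/8 + (⅛)*(-3092) = -3/8 - 773/2 = -3095/8 ≈ -386.88)
E(J, v) = v² (E(J, v) = v*v = v²)
E(C + r(-4), b) + g = (-16)² - 3095/8 = 256 - 3095/8 = -1047/8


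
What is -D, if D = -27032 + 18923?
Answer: 8109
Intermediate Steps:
D = -8109
-D = -1*(-8109) = 8109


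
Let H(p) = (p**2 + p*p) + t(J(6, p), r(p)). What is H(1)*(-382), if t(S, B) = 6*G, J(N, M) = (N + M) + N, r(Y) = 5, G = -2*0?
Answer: -764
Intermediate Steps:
G = 0
J(N, M) = M + 2*N (J(N, M) = (M + N) + N = M + 2*N)
t(S, B) = 0 (t(S, B) = 6*0 = 0)
H(p) = 2*p**2 (H(p) = (p**2 + p*p) + 0 = (p**2 + p**2) + 0 = 2*p**2 + 0 = 2*p**2)
H(1)*(-382) = (2*1**2)*(-382) = (2*1)*(-382) = 2*(-382) = -764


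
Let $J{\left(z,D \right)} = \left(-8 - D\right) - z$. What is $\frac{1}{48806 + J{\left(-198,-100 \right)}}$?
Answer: $\frac{1}{49096} \approx 2.0368 \cdot 10^{-5}$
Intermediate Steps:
$J{\left(z,D \right)} = -8 - D - z$
$\frac{1}{48806 + J{\left(-198,-100 \right)}} = \frac{1}{48806 - -290} = \frac{1}{48806 + \left(-8 + 100 + 198\right)} = \frac{1}{48806 + 290} = \frac{1}{49096}$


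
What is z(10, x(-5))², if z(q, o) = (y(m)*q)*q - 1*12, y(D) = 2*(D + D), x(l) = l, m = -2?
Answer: 659344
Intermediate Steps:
y(D) = 4*D (y(D) = 2*(2*D) = 4*D)
z(q, o) = -12 - 8*q² (z(q, o) = ((4*(-2))*q)*q - 1*12 = (-8*q)*q - 12 = -8*q² - 12 = -12 - 8*q²)
z(10, x(-5))² = (-12 - 8*10²)² = (-12 - 8*100)² = (-12 - 800)² = (-812)² = 659344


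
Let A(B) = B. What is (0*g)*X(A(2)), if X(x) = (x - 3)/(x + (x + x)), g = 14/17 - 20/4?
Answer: 0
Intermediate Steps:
g = -71/17 (g = 14*(1/17) - 20*¼ = 14/17 - 5 = -71/17 ≈ -4.1765)
X(x) = (-3 + x)/(3*x) (X(x) = (-3 + x)/(x + 2*x) = (-3 + x)/((3*x)) = (-3 + x)*(1/(3*x)) = (-3 + x)/(3*x))
(0*g)*X(A(2)) = (0*(-71/17))*((⅓)*(-3 + 2)/2) = 0*((⅓)*(½)*(-1)) = 0*(-⅙) = 0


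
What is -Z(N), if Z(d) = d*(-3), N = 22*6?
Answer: 396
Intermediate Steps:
N = 132
Z(d) = -3*d
-Z(N) = -(-3)*132 = -1*(-396) = 396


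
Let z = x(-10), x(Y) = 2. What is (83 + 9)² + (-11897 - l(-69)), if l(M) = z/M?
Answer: -236875/69 ≈ -3433.0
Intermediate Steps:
z = 2
l(M) = 2/M
(83 + 9)² + (-11897 - l(-69)) = (83 + 9)² + (-11897 - 2/(-69)) = 92² + (-11897 - 2*(-1)/69) = 8464 + (-11897 - 1*(-2/69)) = 8464 + (-11897 + 2/69) = 8464 - 820891/69 = -236875/69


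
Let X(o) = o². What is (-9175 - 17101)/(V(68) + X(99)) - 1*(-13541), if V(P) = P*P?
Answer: 195302649/14425 ≈ 13539.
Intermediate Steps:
V(P) = P²
(-9175 - 17101)/(V(68) + X(99)) - 1*(-13541) = (-9175 - 17101)/(68² + 99²) - 1*(-13541) = -26276/(4624 + 9801) + 13541 = -26276/14425 + 13541 = 195302649/14425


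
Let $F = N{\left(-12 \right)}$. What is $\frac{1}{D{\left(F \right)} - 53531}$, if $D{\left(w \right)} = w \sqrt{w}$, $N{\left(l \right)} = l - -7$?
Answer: $\frac{i}{- 53531 i + 5 \sqrt{5}} \approx -1.8681 \cdot 10^{-5} + 3.9016 \cdot 10^{-9} i$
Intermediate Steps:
$N{\left(l \right)} = 7 + l$ ($N{\left(l \right)} = l + 7 = 7 + l$)
$F = -5$ ($F = 7 - 12 = -5$)
$D{\left(w \right)} = w^{\frac{3}{2}}$
$\frac{1}{D{\left(F \right)} - 53531} = \frac{1}{\left(-5\right)^{\frac{3}{2}} - 53531} = \frac{1}{- 5 i \sqrt{5} - 53531} = \frac{1}{-53531 - 5 i \sqrt{5}}$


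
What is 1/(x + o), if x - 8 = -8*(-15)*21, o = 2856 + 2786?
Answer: 1/8170 ≈ 0.00012240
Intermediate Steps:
o = 5642
x = 2528 (x = 8 - 8*(-15)*21 = 8 + 120*21 = 8 + 2520 = 2528)
1/(x + o) = 1/(2528 + 5642) = 1/8170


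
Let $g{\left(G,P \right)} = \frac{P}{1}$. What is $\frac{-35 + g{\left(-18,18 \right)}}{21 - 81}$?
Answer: $\frac{17}{60} \approx 0.28333$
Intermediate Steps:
$g{\left(G,P \right)} = P$ ($g{\left(G,P \right)} = P 1 = P$)
$\frac{-35 + g{\left(-18,18 \right)}}{21 - 81} = \frac{-35 + 18}{21 - 81} = - \frac{17}{-60} = \left(-17\right) \left(- \frac{1}{60}\right) = \frac{17}{60}$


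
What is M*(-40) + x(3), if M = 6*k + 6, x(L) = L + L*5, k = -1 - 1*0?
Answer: 18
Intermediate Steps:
k = -1 (k = -1 + 0 = -1)
x(L) = 6*L (x(L) = L + 5*L = 6*L)
M = 0 (M = 6*(-1) + 6 = -6 + 6 = 0)
M*(-40) + x(3) = 0*(-40) + 6*3 = 0 + 18 = 18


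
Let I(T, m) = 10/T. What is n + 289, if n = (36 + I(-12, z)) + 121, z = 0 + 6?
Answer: 2671/6 ≈ 445.17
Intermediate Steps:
z = 6
n = 937/6 (n = (36 + 10/(-12)) + 121 = (36 + 10*(-1/12)) + 121 = (36 - ⅚) + 121 = 211/6 + 121 = 937/6 ≈ 156.17)
n + 289 = 937/6 + 289 = 2671/6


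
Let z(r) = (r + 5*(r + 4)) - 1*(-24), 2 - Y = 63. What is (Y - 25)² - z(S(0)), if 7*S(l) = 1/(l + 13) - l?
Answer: 669026/91 ≈ 7351.9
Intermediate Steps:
Y = -61 (Y = 2 - 1*63 = 2 - 63 = -61)
S(l) = -l/7 + 1/(7*(13 + l)) (S(l) = (1/(l + 13) - l)/7 = (1/(13 + l) - l)/7 = -l/7 + 1/(7*(13 + l)))
z(r) = 44 + 6*r (z(r) = (r + 5*(4 + r)) + 24 = (r + (20 + 5*r)) + 24 = (20 + 6*r) + 24 = 44 + 6*r)
(Y - 25)² - z(S(0)) = (-61 - 25)² - (44 + 6*((1 - 1*0² - 13*0)/(7*(13 + 0)))) = (-86)² - (44 + 6*((⅐)*(1 - 1*0 + 0)/13)) = 7396 - (44 + 6*((⅐)*(1/13)*(1 + 0 + 0))) = 7396 - (44 + 6*((⅐)*(1/13)*1)) = 7396 - (44 + 6*(1/91)) = 7396 - (44 + 6/91) = 7396 - 1*4010/91 = 7396 - 4010/91 = 669026/91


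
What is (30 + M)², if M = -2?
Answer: 784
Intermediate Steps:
(30 + M)² = (30 - 2)² = 28² = 784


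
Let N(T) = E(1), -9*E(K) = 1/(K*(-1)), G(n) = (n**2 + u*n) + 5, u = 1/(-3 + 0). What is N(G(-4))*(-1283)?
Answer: -1283/9 ≈ -142.56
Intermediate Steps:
u = -1/3 (u = 1/(-3) = -1/3 ≈ -0.33333)
G(n) = 5 + n**2 - n/3 (G(n) = (n**2 - n/3) + 5 = 5 + n**2 - n/3)
E(K) = 1/(9*K) (E(K) = -(-1/K)/9 = -(-1)/(9*K) = 1/(9*K))
N(T) = 1/9 (N(T) = (1/9)/1 = (1/9)*1 = 1/9)
N(G(-4))*(-1283) = (1/9)*(-1283) = -1283/9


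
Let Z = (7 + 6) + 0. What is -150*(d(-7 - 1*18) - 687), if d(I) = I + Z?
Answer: 104850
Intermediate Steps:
Z = 13 (Z = 13 + 0 = 13)
d(I) = 13 + I (d(I) = I + 13 = 13 + I)
-150*(d(-7 - 1*18) - 687) = -150*((13 + (-7 - 1*18)) - 687) = -150*((13 + (-7 - 18)) - 687) = -150*((13 - 25) - 687) = -150*(-12 - 687) = -150*(-699) = 104850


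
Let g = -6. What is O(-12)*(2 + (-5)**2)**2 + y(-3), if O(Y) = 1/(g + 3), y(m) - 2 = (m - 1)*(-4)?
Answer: -225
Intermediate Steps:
y(m) = 6 - 4*m (y(m) = 2 + (m - 1)*(-4) = 2 + (-1 + m)*(-4) = 2 + (4 - 4*m) = 6 - 4*m)
O(Y) = -1/3 (O(Y) = 1/(-6 + 3) = 1/(-3) = -1/3)
O(-12)*(2 + (-5)**2)**2 + y(-3) = -(2 + (-5)**2)**2/3 + (6 - 4*(-3)) = -(2 + 25)**2/3 + (6 + 12) = -1/3*27**2 + 18 = -1/3*729 + 18 = -243 + 18 = -225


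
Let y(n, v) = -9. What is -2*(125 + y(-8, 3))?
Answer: -232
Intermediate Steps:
-2*(125 + y(-8, 3)) = -2*(125 - 9) = -2*116 = -232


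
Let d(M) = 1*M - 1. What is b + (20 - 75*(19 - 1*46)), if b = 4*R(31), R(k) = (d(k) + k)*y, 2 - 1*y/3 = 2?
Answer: 2045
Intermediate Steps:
y = 0 (y = 6 - 3*2 = 6 - 6 = 0)
d(M) = -1 + M (d(M) = M - 1 = -1 + M)
R(k) = 0 (R(k) = ((-1 + k) + k)*0 = (-1 + 2*k)*0 = 0)
b = 0 (b = 4*0 = 0)
b + (20 - 75*(19 - 1*46)) = 0 + (20 - 75*(19 - 1*46)) = 0 + (20 - 75*(19 - 46)) = 0 + (20 - 75*(-27)) = 0 + (20 + 2025) = 0 + 2045 = 2045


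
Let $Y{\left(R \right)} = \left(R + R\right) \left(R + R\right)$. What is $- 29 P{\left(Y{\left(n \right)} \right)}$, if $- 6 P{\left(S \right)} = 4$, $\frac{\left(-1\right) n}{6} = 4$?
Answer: $\frac{58}{3} \approx 19.333$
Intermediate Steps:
$n = -24$ ($n = \left(-6\right) 4 = -24$)
$Y{\left(R \right)} = 4 R^{2}$ ($Y{\left(R \right)} = 2 R 2 R = 4 R^{2}$)
$P{\left(S \right)} = - \frac{2}{3}$ ($P{\left(S \right)} = \left(- \frac{1}{6}\right) 4 = - \frac{2}{3}$)
$- 29 P{\left(Y{\left(n \right)} \right)} = \left(-29\right) \left(- \frac{2}{3}\right) = \frac{58}{3}$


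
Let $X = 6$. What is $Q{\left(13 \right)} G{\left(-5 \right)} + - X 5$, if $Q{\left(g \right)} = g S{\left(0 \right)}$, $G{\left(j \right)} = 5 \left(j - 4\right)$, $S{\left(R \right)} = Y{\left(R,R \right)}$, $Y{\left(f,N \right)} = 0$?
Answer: $-30$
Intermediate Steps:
$S{\left(R \right)} = 0$
$G{\left(j \right)} = -20 + 5 j$ ($G{\left(j \right)} = 5 \left(-4 + j\right) = -20 + 5 j$)
$Q{\left(g \right)} = 0$ ($Q{\left(g \right)} = g 0 = 0$)
$Q{\left(13 \right)} G{\left(-5 \right)} + - X 5 = 0 \left(-20 + 5 \left(-5\right)\right) + \left(-1\right) 6 \cdot 5 = 0 \left(-20 - 25\right) - 30 = 0 \left(-45\right) - 30 = 0 - 30 = -30$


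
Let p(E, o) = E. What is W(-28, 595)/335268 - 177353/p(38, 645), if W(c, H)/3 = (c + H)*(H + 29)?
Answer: -1650568097/353894 ≈ -4664.0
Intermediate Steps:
W(c, H) = 3*(29 + H)*(H + c) (W(c, H) = 3*((c + H)*(H + 29)) = 3*((H + c)*(29 + H)) = 3*((29 + H)*(H + c)) = 3*(29 + H)*(H + c))
W(-28, 595)/335268 - 177353/p(38, 645) = (3*595**2 + 87*595 + 87*(-28) + 3*595*(-28))/335268 - 177353/38 = (3*354025 + 51765 - 2436 - 49980)*(1/335268) - 177353*1/38 = (1062075 + 51765 - 2436 - 49980)*(1/335268) - 177353/38 = 1061424*(1/335268) - 177353/38 = 29484/9313 - 177353/38 = -1650568097/353894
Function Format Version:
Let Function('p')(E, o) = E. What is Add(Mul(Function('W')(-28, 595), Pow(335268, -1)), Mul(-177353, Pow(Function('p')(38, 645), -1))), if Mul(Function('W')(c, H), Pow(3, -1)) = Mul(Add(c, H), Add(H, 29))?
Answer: Rational(-1650568097, 353894) ≈ -4664.0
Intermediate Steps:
Function('W')(c, H) = Mul(3, Add(29, H), Add(H, c)) (Function('W')(c, H) = Mul(3, Mul(Add(c, H), Add(H, 29))) = Mul(3, Mul(Add(H, c), Add(29, H))) = Mul(3, Mul(Add(29, H), Add(H, c))) = Mul(3, Add(29, H), Add(H, c)))
Add(Mul(Function('W')(-28, 595), Pow(335268, -1)), Mul(-177353, Pow(Function('p')(38, 645), -1))) = Add(Mul(Add(Mul(3, Pow(595, 2)), Mul(87, 595), Mul(87, -28), Mul(3, 595, -28)), Pow(335268, -1)), Mul(-177353, Pow(38, -1))) = Add(Mul(Add(Mul(3, 354025), 51765, -2436, -49980), Rational(1, 335268)), Mul(-177353, Rational(1, 38))) = Add(Mul(Add(1062075, 51765, -2436, -49980), Rational(1, 335268)), Rational(-177353, 38)) = Add(Mul(1061424, Rational(1, 335268)), Rational(-177353, 38)) = Add(Rational(29484, 9313), Rational(-177353, 38)) = Rational(-1650568097, 353894)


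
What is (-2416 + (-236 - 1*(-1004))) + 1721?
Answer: 73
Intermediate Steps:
(-2416 + (-236 - 1*(-1004))) + 1721 = (-2416 + (-236 + 1004)) + 1721 = (-2416 + 768) + 1721 = -1648 + 1721 = 73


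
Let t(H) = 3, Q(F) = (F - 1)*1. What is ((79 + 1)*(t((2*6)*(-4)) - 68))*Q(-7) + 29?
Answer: 41629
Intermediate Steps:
Q(F) = -1 + F (Q(F) = (-1 + F)*1 = -1 + F)
((79 + 1)*(t((2*6)*(-4)) - 68))*Q(-7) + 29 = ((79 + 1)*(3 - 68))*(-1 - 7) + 29 = (80*(-65))*(-8) + 29 = -5200*(-8) + 29 = 41600 + 29 = 41629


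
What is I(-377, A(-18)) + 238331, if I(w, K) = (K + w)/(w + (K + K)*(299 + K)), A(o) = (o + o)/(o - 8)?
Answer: 18319725498/76867 ≈ 2.3833e+5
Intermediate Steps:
A(o) = 2*o/(-8 + o) (A(o) = (2*o)/(-8 + o) = 2*o/(-8 + o))
I(w, K) = (K + w)/(w + 2*K*(299 + K)) (I(w, K) = (K + w)/(w + (2*K)*(299 + K)) = (K + w)/(w + 2*K*(299 + K)))
I(-377, A(-18)) + 238331 = (2*(-18)/(-8 - 18) - 377)/(-377 + 2*(2*(-18)/(-8 - 18))**2 + 598*(2*(-18)/(-8 - 18))) + 238331 = (2*(-18)/(-26) - 377)/(-377 + 2*(2*(-18)/(-26))**2 + 598*(2*(-18)/(-26))) + 238331 = (2*(-18)*(-1/26) - 377)/(-377 + 2*(2*(-18)*(-1/26))**2 + 598*(2*(-18)*(-1/26))) + 238331 = (18/13 - 377)/(-377 + 2*(18/13)**2 + 598*(18/13)) + 238331 = -4883/13/(-377 + 2*(324/169) + 828) + 238331 = -4883/13/(-377 + 648/169 + 828) + 238331 = -4883/13/(76867/169) + 238331 = (169/76867)*(-4883/13) + 238331 = -63479/76867 + 238331 = 18319725498/76867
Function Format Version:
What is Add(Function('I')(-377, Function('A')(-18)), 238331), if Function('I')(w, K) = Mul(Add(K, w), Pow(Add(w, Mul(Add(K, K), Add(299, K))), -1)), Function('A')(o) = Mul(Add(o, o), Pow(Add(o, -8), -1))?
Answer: Rational(18319725498, 76867) ≈ 2.3833e+5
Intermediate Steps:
Function('A')(o) = Mul(2, o, Pow(Add(-8, o), -1)) (Function('A')(o) = Mul(Mul(2, o), Pow(Add(-8, o), -1)) = Mul(2, o, Pow(Add(-8, o), -1)))
Function('I')(w, K) = Mul(Pow(Add(w, Mul(2, K, Add(299, K))), -1), Add(K, w)) (Function('I')(w, K) = Mul(Add(K, w), Pow(Add(w, Mul(Mul(2, K), Add(299, K))), -1)) = Mul(Add(K, w), Pow(Add(w, Mul(2, K, Add(299, K))), -1)) = Mul(Pow(Add(w, Mul(2, K, Add(299, K))), -1), Add(K, w)))
Add(Function('I')(-377, Function('A')(-18)), 238331) = Add(Mul(Pow(Add(-377, Mul(2, Pow(Mul(2, -18, Pow(Add(-8, -18), -1)), 2)), Mul(598, Mul(2, -18, Pow(Add(-8, -18), -1)))), -1), Add(Mul(2, -18, Pow(Add(-8, -18), -1)), -377)), 238331) = Add(Mul(Pow(Add(-377, Mul(2, Pow(Mul(2, -18, Pow(-26, -1)), 2)), Mul(598, Mul(2, -18, Pow(-26, -1)))), -1), Add(Mul(2, -18, Pow(-26, -1)), -377)), 238331) = Add(Mul(Pow(Add(-377, Mul(2, Pow(Mul(2, -18, Rational(-1, 26)), 2)), Mul(598, Mul(2, -18, Rational(-1, 26)))), -1), Add(Mul(2, -18, Rational(-1, 26)), -377)), 238331) = Add(Mul(Pow(Add(-377, Mul(2, Pow(Rational(18, 13), 2)), Mul(598, Rational(18, 13))), -1), Add(Rational(18, 13), -377)), 238331) = Add(Mul(Pow(Add(-377, Mul(2, Rational(324, 169)), 828), -1), Rational(-4883, 13)), 238331) = Add(Mul(Pow(Add(-377, Rational(648, 169), 828), -1), Rational(-4883, 13)), 238331) = Add(Mul(Pow(Rational(76867, 169), -1), Rational(-4883, 13)), 238331) = Add(Mul(Rational(169, 76867), Rational(-4883, 13)), 238331) = Add(Rational(-63479, 76867), 238331) = Rational(18319725498, 76867)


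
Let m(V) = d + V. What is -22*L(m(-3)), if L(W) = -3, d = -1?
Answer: 66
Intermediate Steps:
m(V) = -1 + V
-22*L(m(-3)) = -22*(-3) = 66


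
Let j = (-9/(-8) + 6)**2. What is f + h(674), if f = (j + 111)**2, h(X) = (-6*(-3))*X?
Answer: 156877281/4096 ≈ 38300.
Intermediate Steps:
h(X) = 18*X
j = 3249/64 (j = (-9*(-1/8) + 6)**2 = (9/8 + 6)**2 = (57/8)**2 = 3249/64 ≈ 50.766)
f = 107184609/4096 (f = (3249/64 + 111)**2 = (10353/64)**2 = 107184609/4096 ≈ 26168.)
f + h(674) = 107184609/4096 + 18*674 = 107184609/4096 + 12132 = 156877281/4096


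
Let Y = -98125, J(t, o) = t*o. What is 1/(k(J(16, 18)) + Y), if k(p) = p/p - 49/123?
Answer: -123/12069301 ≈ -1.0191e-5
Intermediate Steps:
J(t, o) = o*t
k(p) = 74/123 (k(p) = 1 - 49*1/123 = 1 - 49/123 = 74/123)
1/(k(J(16, 18)) + Y) = 1/(74/123 - 98125) = 1/(-12069301/123) = -123/12069301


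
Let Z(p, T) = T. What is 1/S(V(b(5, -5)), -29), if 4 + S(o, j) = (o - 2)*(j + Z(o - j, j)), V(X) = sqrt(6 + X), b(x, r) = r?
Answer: 1/54 ≈ 0.018519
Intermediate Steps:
S(o, j) = -4 + 2*j*(-2 + o) (S(o, j) = -4 + (o - 2)*(j + j) = -4 + (-2 + o)*(2*j) = -4 + 2*j*(-2 + o))
1/S(V(b(5, -5)), -29) = 1/(-4 - 4*(-29) + 2*(-29)*sqrt(6 - 5)) = 1/(-4 + 116 + 2*(-29)*sqrt(1)) = 1/(-4 + 116 + 2*(-29)*1) = 1/(-4 + 116 - 58) = 1/54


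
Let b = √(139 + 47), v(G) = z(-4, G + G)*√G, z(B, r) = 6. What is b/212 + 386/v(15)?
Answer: √186/212 + 193*√15/45 ≈ 16.675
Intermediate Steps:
v(G) = 6*√G
b = √186 ≈ 13.638
b/212 + 386/v(15) = √186/212 + 386/((6*√15)) = √186*(1/212) + 386*(√15/90) = √186/212 + 193*√15/45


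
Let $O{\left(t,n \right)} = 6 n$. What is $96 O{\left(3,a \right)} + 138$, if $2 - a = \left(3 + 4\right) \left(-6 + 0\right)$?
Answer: $25482$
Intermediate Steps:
$a = 44$ ($a = 2 - \left(3 + 4\right) \left(-6 + 0\right) = 2 - 7 \left(-6\right) = 2 - -42 = 2 + 42 = 44$)
$96 O{\left(3,a \right)} + 138 = 96 \cdot 6 \cdot 44 + 138 = 96 \cdot 264 + 138 = 25344 + 138 = 25482$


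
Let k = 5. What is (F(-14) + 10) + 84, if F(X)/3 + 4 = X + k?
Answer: 55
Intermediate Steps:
F(X) = 3 + 3*X (F(X) = -12 + 3*(X + 5) = -12 + 3*(5 + X) = -12 + (15 + 3*X) = 3 + 3*X)
(F(-14) + 10) + 84 = ((3 + 3*(-14)) + 10) + 84 = ((3 - 42) + 10) + 84 = (-39 + 10) + 84 = -29 + 84 = 55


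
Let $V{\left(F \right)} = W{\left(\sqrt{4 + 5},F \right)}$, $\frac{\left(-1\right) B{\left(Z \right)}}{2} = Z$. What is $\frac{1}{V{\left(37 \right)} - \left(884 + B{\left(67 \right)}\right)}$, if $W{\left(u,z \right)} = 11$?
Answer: $- \frac{1}{739} \approx -0.0013532$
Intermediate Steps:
$B{\left(Z \right)} = - 2 Z$
$V{\left(F \right)} = 11$
$\frac{1}{V{\left(37 \right)} - \left(884 + B{\left(67 \right)}\right)} = \frac{1}{11 - \left(884 - 134\right)} = \frac{1}{11 - 750} = \frac{1}{-739} = - \frac{1}{739}$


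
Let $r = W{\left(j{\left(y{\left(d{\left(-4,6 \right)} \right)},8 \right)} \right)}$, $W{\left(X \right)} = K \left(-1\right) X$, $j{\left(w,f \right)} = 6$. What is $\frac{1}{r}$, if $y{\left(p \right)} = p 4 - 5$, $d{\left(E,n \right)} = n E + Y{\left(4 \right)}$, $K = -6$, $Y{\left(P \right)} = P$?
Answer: $\frac{1}{36} \approx 0.027778$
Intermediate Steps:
$d{\left(E,n \right)} = 4 + E n$ ($d{\left(E,n \right)} = n E + 4 = E n + 4 = 4 + E n$)
$y{\left(p \right)} = -5 + 4 p$ ($y{\left(p \right)} = 4 p - 5 = -5 + 4 p$)
$W{\left(X \right)} = 6 X$ ($W{\left(X \right)} = \left(-6\right) \left(-1\right) X = 6 X$)
$r = 36$ ($r = 6 \cdot 6 = 36$)
$\frac{1}{r} = \frac{1}{36}$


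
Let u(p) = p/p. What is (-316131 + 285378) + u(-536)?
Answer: -30752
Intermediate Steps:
u(p) = 1
(-316131 + 285378) + u(-536) = (-316131 + 285378) + 1 = -30753 + 1 = -30752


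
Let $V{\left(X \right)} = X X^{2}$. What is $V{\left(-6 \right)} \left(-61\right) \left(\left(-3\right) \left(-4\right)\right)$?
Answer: $158112$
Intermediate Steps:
$V{\left(X \right)} = X^{3}$
$V{\left(-6 \right)} \left(-61\right) \left(\left(-3\right) \left(-4\right)\right) = \left(-6\right)^{3} \left(-61\right) \left(\left(-3\right) \left(-4\right)\right) = \left(-216\right) \left(-61\right) 12 = 13176 \cdot 12 = 158112$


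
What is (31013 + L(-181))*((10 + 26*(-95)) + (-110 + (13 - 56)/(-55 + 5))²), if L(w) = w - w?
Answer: 732801494037/2500 ≈ 2.9312e+8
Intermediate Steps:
L(w) = 0
(31013 + L(-181))*((10 + 26*(-95)) + (-110 + (13 - 56)/(-55 + 5))²) = (31013 + 0)*((10 + 26*(-95)) + (-110 + (13 - 56)/(-55 + 5))²) = 31013*((10 - 2470) + (-110 - 43/(-50))²) = 31013*(-2460 + (-110 - 43*(-1/50))²) = 31013*(-2460 + (-110 + 43/50)²) = 31013*(-2460 + (-5457/50)²) = 31013*(-2460 + 29778849/2500) = 31013*(23628849/2500) = 732801494037/2500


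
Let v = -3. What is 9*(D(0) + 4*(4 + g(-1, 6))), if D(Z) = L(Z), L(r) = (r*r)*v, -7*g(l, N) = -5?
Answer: 1188/7 ≈ 169.71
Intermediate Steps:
g(l, N) = 5/7 (g(l, N) = -⅐*(-5) = 5/7)
L(r) = -3*r² (L(r) = (r*r)*(-3) = r²*(-3) = -3*r²)
D(Z) = -3*Z²
9*(D(0) + 4*(4 + g(-1, 6))) = 9*(-3*0² + 4*(4 + 5/7)) = 9*(-3*0 + 4*(33/7)) = 9*(0 + 132/7) = 9*(132/7) = 1188/7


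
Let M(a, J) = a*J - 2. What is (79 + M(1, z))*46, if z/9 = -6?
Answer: 1058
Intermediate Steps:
z = -54 (z = 9*(-6) = -54)
M(a, J) = -2 + J*a (M(a, J) = J*a - 2 = -2 + J*a)
(79 + M(1, z))*46 = (79 + (-2 - 54*1))*46 = (79 + (-2 - 54))*46 = (79 - 56)*46 = 23*46 = 1058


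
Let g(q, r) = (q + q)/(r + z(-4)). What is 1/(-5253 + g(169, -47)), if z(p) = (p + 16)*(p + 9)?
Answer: -1/5227 ≈ -0.00019131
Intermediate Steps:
z(p) = (9 + p)*(16 + p) (z(p) = (16 + p)*(9 + p) = (9 + p)*(16 + p))
g(q, r) = 2*q/(60 + r) (g(q, r) = (q + q)/(r + (144 + (-4)² + 25*(-4))) = (2*q)/(r + (144 + 16 - 100)) = (2*q)/(r + 60) = (2*q)/(60 + r) = 2*q/(60 + r))
1/(-5253 + g(169, -47)) = 1/(-5253 + 2*169/(60 - 47)) = 1/(-5253 + 2*169/13) = 1/(-5253 + 2*169*(1/13)) = 1/(-5253 + 26) = 1/(-5227) = -1/5227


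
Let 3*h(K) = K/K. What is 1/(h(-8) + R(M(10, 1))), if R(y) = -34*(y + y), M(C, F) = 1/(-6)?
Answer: 3/35 ≈ 0.085714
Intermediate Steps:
M(C, F) = -⅙
R(y) = -68*y
h(K) = ⅓ (h(K) = (K/K)/3 = (⅓)*1 = ⅓)
1/(h(-8) + R(M(10, 1))) = 1/(⅓ - 68*(-⅙)) = 1/(⅓ + 34/3) = 1/(35/3) = 3/35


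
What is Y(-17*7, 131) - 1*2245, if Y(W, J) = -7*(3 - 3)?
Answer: -2245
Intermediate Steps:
Y(W, J) = 0 (Y(W, J) = -7*0 = 0)
Y(-17*7, 131) - 1*2245 = 0 - 1*2245 = 0 - 2245 = -2245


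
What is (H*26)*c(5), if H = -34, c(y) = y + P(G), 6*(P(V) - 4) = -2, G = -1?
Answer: -22984/3 ≈ -7661.3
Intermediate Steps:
P(V) = 11/3 (P(V) = 4 + (1/6)*(-2) = 4 - 1/3 = 11/3)
c(y) = 11/3 + y (c(y) = y + 11/3 = 11/3 + y)
(H*26)*c(5) = (-34*26)*(11/3 + 5) = -884*26/3 = -22984/3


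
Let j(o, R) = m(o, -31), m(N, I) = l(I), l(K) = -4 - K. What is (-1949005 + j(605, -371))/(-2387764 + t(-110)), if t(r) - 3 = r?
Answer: 1948978/2387871 ≈ 0.81620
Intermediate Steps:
m(N, I) = -4 - I
t(r) = 3 + r
j(o, R) = 27 (j(o, R) = -4 - 1*(-31) = -4 + 31 = 27)
(-1949005 + j(605, -371))/(-2387764 + t(-110)) = (-1949005 + 27)/(-2387764 + (3 - 110)) = -1948978/(-2387764 - 107) = -1948978/(-2387871) = -1948978*(-1/2387871) = 1948978/2387871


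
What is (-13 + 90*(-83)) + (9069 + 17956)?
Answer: 19542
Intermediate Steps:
(-13 + 90*(-83)) + (9069 + 17956) = (-13 - 7470) + 27025 = -7483 + 27025 = 19542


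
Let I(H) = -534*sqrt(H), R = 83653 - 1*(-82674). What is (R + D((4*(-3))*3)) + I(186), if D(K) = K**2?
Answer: 167623 - 534*sqrt(186) ≈ 1.6034e+5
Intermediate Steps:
R = 166327 (R = 83653 + 82674 = 166327)
(R + D((4*(-3))*3)) + I(186) = (166327 + ((4*(-3))*3)**2) - 534*sqrt(186) = (166327 + (-12*3)**2) - 534*sqrt(186) = (166327 + (-36)**2) - 534*sqrt(186) = (166327 + 1296) - 534*sqrt(186) = 167623 - 534*sqrt(186)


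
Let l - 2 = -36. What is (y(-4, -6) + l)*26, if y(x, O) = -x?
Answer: -780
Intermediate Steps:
l = -34 (l = 2 - 36 = -34)
(y(-4, -6) + l)*26 = (-1*(-4) - 34)*26 = (4 - 34)*26 = -30*26 = -780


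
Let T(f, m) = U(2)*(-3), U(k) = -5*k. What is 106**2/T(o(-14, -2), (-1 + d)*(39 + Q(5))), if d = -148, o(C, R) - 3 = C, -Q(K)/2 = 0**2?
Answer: 5618/15 ≈ 374.53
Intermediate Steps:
Q(K) = 0 (Q(K) = -2*0**2 = -2*0 = 0)
o(C, R) = 3 + C
T(f, m) = 30 (T(f, m) = -5*2*(-3) = -10*(-3) = 30)
106**2/T(o(-14, -2), (-1 + d)*(39 + Q(5))) = 106**2/30 = 11236*(1/30) = 5618/15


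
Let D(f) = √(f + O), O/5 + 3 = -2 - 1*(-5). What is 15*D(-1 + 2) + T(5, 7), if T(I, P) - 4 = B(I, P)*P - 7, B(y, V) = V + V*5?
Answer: 306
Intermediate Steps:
B(y, V) = 6*V (B(y, V) = V + 5*V = 6*V)
T(I, P) = -3 + 6*P² (T(I, P) = 4 + ((6*P)*P - 7) = 4 + (6*P² - 7) = 4 + (-7 + 6*P²) = -3 + 6*P²)
O = 0 (O = -15 + 5*(-2 - 1*(-5)) = -15 + 5*(-2 + 5) = -15 + 5*3 = -15 + 15 = 0)
D(f) = √f (D(f) = √(f + 0) = √f)
15*D(-1 + 2) + T(5, 7) = 15*√(-1 + 2) + (-3 + 6*7²) = 15*√1 + (-3 + 6*49) = 15*1 + (-3 + 294) = 15 + 291 = 306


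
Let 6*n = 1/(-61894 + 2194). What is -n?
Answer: 1/358200 ≈ 2.7917e-6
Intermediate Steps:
n = -1/358200 (n = 1/(6*(-61894 + 2194)) = (⅙)/(-59700) = (⅙)*(-1/59700) = -1/358200 ≈ -2.7917e-6)
-n = -1*(-1/358200) = 1/358200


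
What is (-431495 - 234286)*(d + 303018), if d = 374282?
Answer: -450933471300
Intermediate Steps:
(-431495 - 234286)*(d + 303018) = (-431495 - 234286)*(374282 + 303018) = -665781*677300 = -450933471300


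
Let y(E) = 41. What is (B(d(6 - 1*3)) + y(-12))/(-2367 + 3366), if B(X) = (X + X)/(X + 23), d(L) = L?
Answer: 536/12987 ≈ 0.041272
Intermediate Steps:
B(X) = 2*X/(23 + X) (B(X) = (2*X)/(23 + X) = 2*X/(23 + X))
(B(d(6 - 1*3)) + y(-12))/(-2367 + 3366) = (2*(6 - 1*3)/(23 + (6 - 1*3)) + 41)/(-2367 + 3366) = (2*(6 - 3)/(23 + (6 - 3)) + 41)/999 = (2*3/(23 + 3) + 41)*(1/999) = (2*3/26 + 41)*(1/999) = (2*3*(1/26) + 41)*(1/999) = (3/13 + 41)*(1/999) = (536/13)*(1/999) = 536/12987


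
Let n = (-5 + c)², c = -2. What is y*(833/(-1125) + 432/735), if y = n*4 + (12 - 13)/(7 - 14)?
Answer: -11556541/385875 ≈ -29.949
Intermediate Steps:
n = 49 (n = (-5 - 2)² = (-7)² = 49)
y = 1373/7 (y = 49*4 + (12 - 13)/(7 - 14) = 196 - 1/(-7) = 196 - 1*(-⅐) = 196 + ⅐ = 1373/7 ≈ 196.14)
y*(833/(-1125) + 432/735) = 1373*(833/(-1125) + 432/735)/7 = 1373*(833*(-1/1125) + 432*(1/735))/7 = 1373*(-833/1125 + 144/245)/7 = (1373/7)*(-8417/55125) = -11556541/385875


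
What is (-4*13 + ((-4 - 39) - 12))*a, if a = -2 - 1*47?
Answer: 5243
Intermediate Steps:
a = -49 (a = -2 - 47 = -49)
(-4*13 + ((-4 - 39) - 12))*a = (-4*13 + ((-4 - 39) - 12))*(-49) = (-52 + (-43 - 12))*(-49) = (-52 - 55)*(-49) = -107*(-49) = 5243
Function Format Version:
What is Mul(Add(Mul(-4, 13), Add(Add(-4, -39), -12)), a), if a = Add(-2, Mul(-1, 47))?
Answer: 5243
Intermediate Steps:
a = -49 (a = Add(-2, -47) = -49)
Mul(Add(Mul(-4, 13), Add(Add(-4, -39), -12)), a) = Mul(Add(Mul(-4, 13), Add(Add(-4, -39), -12)), -49) = Mul(Add(-52, Add(-43, -12)), -49) = Mul(Add(-52, -55), -49) = Mul(-107, -49) = 5243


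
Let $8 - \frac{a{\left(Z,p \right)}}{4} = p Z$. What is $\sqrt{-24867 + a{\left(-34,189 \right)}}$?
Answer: $\sqrt{869} \approx 29.479$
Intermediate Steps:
$a{\left(Z,p \right)} = 32 - 4 Z p$ ($a{\left(Z,p \right)} = 32 - 4 p Z = 32 - 4 Z p$)
$\sqrt{-24867 + a{\left(-34,189 \right)}} = \sqrt{-24867 - \left(-32 - 25704\right)} = \sqrt{-24867 + \left(32 + 25704\right)} = \sqrt{-24867 + 25736} = \sqrt{869}$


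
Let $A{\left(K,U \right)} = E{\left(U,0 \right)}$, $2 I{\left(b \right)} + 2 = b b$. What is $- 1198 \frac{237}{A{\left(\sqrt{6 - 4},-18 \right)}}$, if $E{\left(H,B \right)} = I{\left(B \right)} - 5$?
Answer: $47321$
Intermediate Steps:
$I{\left(b \right)} = -1 + \frac{b^{2}}{2}$ ($I{\left(b \right)} = -1 + \frac{b b}{2} = -1 + \frac{b^{2}}{2}$)
$E{\left(H,B \right)} = -6 + \frac{B^{2}}{2}$ ($E{\left(H,B \right)} = \left(-1 + \frac{B^{2}}{2}\right) - 5 = -6 + \frac{B^{2}}{2}$)
$A{\left(K,U \right)} = -6$ ($A{\left(K,U \right)} = -6 + \frac{0^{2}}{2} = -6 + \frac{1}{2} \cdot 0 = -6 + 0 = -6$)
$- 1198 \frac{237}{A{\left(\sqrt{6 - 4},-18 \right)}} = - 1198 \frac{237}{-6} = - 1198 \cdot 237 \left(- \frac{1}{6}\right) = \left(-1198\right) \left(- \frac{79}{2}\right) = 47321$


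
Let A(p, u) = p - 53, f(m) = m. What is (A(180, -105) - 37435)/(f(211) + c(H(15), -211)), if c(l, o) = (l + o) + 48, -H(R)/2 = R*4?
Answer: 3109/6 ≈ 518.17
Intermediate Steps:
H(R) = -8*R (H(R) = -2*R*4 = -8*R)
A(p, u) = -53 + p
c(l, o) = 48 + l + o
(A(180, -105) - 37435)/(f(211) + c(H(15), -211)) = ((-53 + 180) - 37435)/(211 + (48 - 8*15 - 211)) = (127 - 37435)/(211 + (48 - 120 - 211)) = -37308/(211 - 283) = -37308/(-72) = -37308*(-1/72) = 3109/6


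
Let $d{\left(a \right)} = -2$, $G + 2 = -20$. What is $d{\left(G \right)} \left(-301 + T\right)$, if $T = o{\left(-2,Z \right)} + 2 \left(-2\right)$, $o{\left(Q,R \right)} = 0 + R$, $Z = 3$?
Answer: $604$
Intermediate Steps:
$G = -22$ ($G = -2 - 20 = -22$)
$o{\left(Q,R \right)} = R$
$T = -1$ ($T = 3 + 2 \left(-2\right) = 3 - 4 = -1$)
$d{\left(G \right)} \left(-301 + T\right) = - 2 \left(-301 - 1\right) = \left(-2\right) \left(-302\right) = 604$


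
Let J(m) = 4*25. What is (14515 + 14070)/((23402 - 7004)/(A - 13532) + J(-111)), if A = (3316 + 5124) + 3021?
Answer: 59199535/190702 ≈ 310.43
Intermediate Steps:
J(m) = 100
A = 11461 (A = 8440 + 3021 = 11461)
(14515 + 14070)/((23402 - 7004)/(A - 13532) + J(-111)) = (14515 + 14070)/((23402 - 7004)/(11461 - 13532) + 100) = 28585/(16398/(-2071) + 100) = 28585/(16398*(-1/2071) + 100) = 28585/(-16398/2071 + 100) = 28585/(190702/2071) = 28585*(2071/190702) = 59199535/190702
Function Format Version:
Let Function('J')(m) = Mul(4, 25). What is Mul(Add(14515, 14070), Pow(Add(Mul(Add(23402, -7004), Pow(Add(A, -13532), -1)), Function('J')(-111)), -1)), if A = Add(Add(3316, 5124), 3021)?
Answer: Rational(59199535, 190702) ≈ 310.43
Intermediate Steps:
Function('J')(m) = 100
A = 11461 (A = Add(8440, 3021) = 11461)
Mul(Add(14515, 14070), Pow(Add(Mul(Add(23402, -7004), Pow(Add(A, -13532), -1)), Function('J')(-111)), -1)) = Mul(Add(14515, 14070), Pow(Add(Mul(Add(23402, -7004), Pow(Add(11461, -13532), -1)), 100), -1)) = Mul(28585, Pow(Add(Mul(16398, Pow(-2071, -1)), 100), -1)) = Mul(28585, Pow(Add(Mul(16398, Rational(-1, 2071)), 100), -1)) = Mul(28585, Pow(Add(Rational(-16398, 2071), 100), -1)) = Mul(28585, Pow(Rational(190702, 2071), -1)) = Mul(28585, Rational(2071, 190702)) = Rational(59199535, 190702)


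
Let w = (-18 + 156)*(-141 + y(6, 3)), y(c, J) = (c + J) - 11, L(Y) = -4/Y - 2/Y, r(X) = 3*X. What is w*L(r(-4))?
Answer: -9867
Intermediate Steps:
L(Y) = -6/Y
y(c, J) = -11 + J + c (y(c, J) = (J + c) - 11 = -11 + J + c)
w = -19734 (w = (-18 + 156)*(-141 + (-11 + 3 + 6)) = 138*(-141 - 2) = 138*(-143) = -19734)
w*L(r(-4)) = -(-118404)/(3*(-4)) = -(-118404)/(-12) = -(-118404)*(-1)/12 = -19734*1/2 = -9867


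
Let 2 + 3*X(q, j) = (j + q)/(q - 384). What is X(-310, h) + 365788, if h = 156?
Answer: 380784691/1041 ≈ 3.6579e+5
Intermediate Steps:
X(q, j) = -2/3 + (j + q)/(3*(-384 + q)) (X(q, j) = -2/3 + ((j + q)/(q - 384))/3 = -2/3 + ((j + q)/(-384 + q))/3 = -2/3 + (j + q)/(3*(-384 + q)))
X(-310, h) + 365788 = (768 + 156 - 1*(-310))/(3*(-384 - 310)) + 365788 = (1/3)*(768 + 156 + 310)/(-694) + 365788 = (1/3)*(-1/694)*1234 + 365788 = -617/1041 + 365788 = 380784691/1041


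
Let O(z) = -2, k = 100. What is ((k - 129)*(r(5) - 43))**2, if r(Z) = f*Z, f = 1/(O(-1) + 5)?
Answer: 12931216/9 ≈ 1.4368e+6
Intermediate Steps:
f = 1/3 (f = 1/(-2 + 5) = 1/3 ≈ 0.33333)
r(Z) = Z/3
((k - 129)*(r(5) - 43))**2 = ((100 - 129)*((1/3)*5 - 43))**2 = (-29*(5/3 - 43))**2 = (-29*(-124/3))**2 = (3596/3)**2 = 12931216/9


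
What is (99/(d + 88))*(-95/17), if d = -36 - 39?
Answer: -9405/221 ≈ -42.557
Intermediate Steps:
d = -75
(99/(d + 88))*(-95/17) = (99/(-75 + 88))*(-95/17) = (99/13)*(-95*1/17) = (99*(1/13))*(-95/17) = (99/13)*(-95/17) = -9405/221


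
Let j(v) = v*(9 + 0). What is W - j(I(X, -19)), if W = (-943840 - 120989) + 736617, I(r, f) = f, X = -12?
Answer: -328041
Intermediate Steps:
j(v) = 9*v (j(v) = v*9 = 9*v)
W = -328212 (W = -1064829 + 736617 = -328212)
W - j(I(X, -19)) = -328212 - 9*(-19) = -328212 - 1*(-171) = -328212 + 171 = -328041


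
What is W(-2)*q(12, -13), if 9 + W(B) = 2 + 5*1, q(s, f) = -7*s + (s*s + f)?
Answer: -94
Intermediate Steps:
q(s, f) = f + s² - 7*s (q(s, f) = -7*s + (s² + f) = -7*s + (f + s²) = f + s² - 7*s)
W(B) = -2 (W(B) = -9 + (2 + 5*1) = -9 + (2 + 5) = -9 + 7 = -2)
W(-2)*q(12, -13) = -2*(-13 + 12² - 7*12) = -2*(-13 + 144 - 84) = -2*47 = -94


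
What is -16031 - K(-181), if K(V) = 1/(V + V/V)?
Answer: -2885579/180 ≈ -16031.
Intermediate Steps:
K(V) = 1/(1 + V) (K(V) = 1/(V + 1) = 1/(1 + V))
-16031 - K(-181) = -16031 - 1/(1 - 181) = -16031 - 1/(-180) = -16031 - 1*(-1/180) = -16031 + 1/180 = -2885579/180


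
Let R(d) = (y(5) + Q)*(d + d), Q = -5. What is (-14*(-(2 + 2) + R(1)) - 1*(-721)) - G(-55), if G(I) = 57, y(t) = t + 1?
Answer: 692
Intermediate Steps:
y(t) = 1 + t
R(d) = 2*d (R(d) = ((1 + 5) - 5)*(d + d) = (6 - 5)*(2*d) = 1*(2*d) = 2*d)
(-14*(-(2 + 2) + R(1)) - 1*(-721)) - G(-55) = (-14*(-(2 + 2) + 2*1) - 1*(-721)) - 1*57 = (-14*(-1*4 + 2) + 721) - 57 = (-14*(-4 + 2) + 721) - 57 = (-14*(-2) + 721) - 57 = (28 + 721) - 57 = 749 - 57 = 692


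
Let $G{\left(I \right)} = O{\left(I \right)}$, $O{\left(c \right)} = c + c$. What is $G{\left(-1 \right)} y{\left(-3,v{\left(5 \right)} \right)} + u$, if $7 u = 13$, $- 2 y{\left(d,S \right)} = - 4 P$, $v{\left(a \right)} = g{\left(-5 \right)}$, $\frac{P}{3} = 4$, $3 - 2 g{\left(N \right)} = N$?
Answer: $- \frac{323}{7} \approx -46.143$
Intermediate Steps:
$g{\left(N \right)} = \frac{3}{2} - \frac{N}{2}$
$P = 12$ ($P = 3 \cdot 4 = 12$)
$v{\left(a \right)} = 4$ ($v{\left(a \right)} = \frac{3}{2} - - \frac{5}{2} = \frac{3}{2} + \frac{5}{2} = 4$)
$y{\left(d,S \right)} = 24$ ($y{\left(d,S \right)} = - \frac{\left(-4\right) 12}{2} = \left(- \frac{1}{2}\right) \left(-48\right) = 24$)
$O{\left(c \right)} = 2 c$
$u = \frac{13}{7}$ ($u = \frac{1}{7} \cdot 13 = \frac{13}{7} \approx 1.8571$)
$G{\left(I \right)} = 2 I$
$G{\left(-1 \right)} y{\left(-3,v{\left(5 \right)} \right)} + u = 2 \left(-1\right) 24 + \frac{13}{7} = \left(-2\right) 24 + \frac{13}{7} = -48 + \frac{13}{7} = - \frac{323}{7}$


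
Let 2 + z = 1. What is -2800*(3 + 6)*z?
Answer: 25200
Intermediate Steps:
z = -1 (z = -2 + 1 = -1)
-2800*(3 + 6)*z = -2800*(3 + 6)*(-1) = -25200*(-1) = -2800*(-9) = 25200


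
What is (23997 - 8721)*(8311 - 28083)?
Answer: -302037072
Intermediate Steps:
(23997 - 8721)*(8311 - 28083) = 15276*(-19772) = -302037072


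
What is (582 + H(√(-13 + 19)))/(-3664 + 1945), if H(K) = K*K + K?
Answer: -196/573 - √6/1719 ≈ -0.34348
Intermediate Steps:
H(K) = K + K² (H(K) = K² + K = K + K²)
(582 + H(√(-13 + 19)))/(-3664 + 1945) = (582 + √(-13 + 19)*(1 + √(-13 + 19)))/(-3664 + 1945) = (582 + √6*(1 + √6))/(-1719) = (582 + √6*(1 + √6))*(-1/1719) = -194/573 - √6*(1 + √6)/1719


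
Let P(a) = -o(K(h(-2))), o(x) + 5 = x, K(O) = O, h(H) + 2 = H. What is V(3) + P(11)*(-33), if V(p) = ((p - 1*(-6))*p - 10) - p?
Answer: -283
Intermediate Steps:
h(H) = -2 + H
o(x) = -5 + x
P(a) = 9 (P(a) = -(-5 + (-2 - 2)) = -(-5 - 4) = -1*(-9) = 9)
V(p) = -10 - p + p*(6 + p) (V(p) = ((p + 6)*p - 10) - p = ((6 + p)*p - 10) - p = (p*(6 + p) - 10) - p = (-10 + p*(6 + p)) - p = -10 - p + p*(6 + p))
V(3) + P(11)*(-33) = (-10 + 3**2 + 5*3) + 9*(-33) = (-10 + 9 + 15) - 297 = 14 - 297 = -283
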